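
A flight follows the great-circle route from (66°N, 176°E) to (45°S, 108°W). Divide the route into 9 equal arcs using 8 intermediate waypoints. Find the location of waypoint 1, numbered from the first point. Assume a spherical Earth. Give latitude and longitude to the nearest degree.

≈ (56°N, 163°W)

Write both endpoints as unit vectors p₁, p₂ with components (cos φ cos λ, cos φ sin λ, sin φ).
The central angle between the endpoints is δ = arccos(p₁·p₂) ≈ 2.185 rad (125.2°).
Interpolate at f = 1/9 with slerp weights a = sin((1−f)δ)/sin δ ≈ 1.140, b = sin(fδ)/sin δ ≈ 0.294.
p = a·p₁ + b·p₂ ≈ (-0.527, -0.165, 0.834); φ = arcsin(p_z) ≈ 56.47°, λ = atan2(p_y, p_x) ≈ -162.56°.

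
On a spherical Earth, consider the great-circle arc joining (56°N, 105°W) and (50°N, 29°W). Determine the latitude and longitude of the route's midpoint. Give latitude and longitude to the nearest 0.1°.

≈ (59.3°N, 63.9°W)

Write both endpoints as unit vectors p₁, p₂ with components (cos φ cos λ, cos φ sin λ, sin φ).
The central angle between the endpoints is δ = arccos(p₁·p₂) ≈ 0.764 rad (43.8°).
Interpolate at f = 1/2 with slerp weights a = sin((1−f)δ)/sin δ ≈ 0.539, b = sin(fδ)/sin δ ≈ 0.539.
p = a·p₁ + b·p₂ ≈ (0.225, -0.459, 0.860); φ = arcsin(p_z) ≈ 59.26°, λ = atan2(p_y, p_x) ≈ -63.89°.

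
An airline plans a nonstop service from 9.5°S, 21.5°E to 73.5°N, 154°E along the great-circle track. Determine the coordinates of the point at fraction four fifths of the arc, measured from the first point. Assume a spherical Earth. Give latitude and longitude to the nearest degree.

Write both endpoints as unit vectors p₁, p₂ with components (cos φ cos λ, cos φ sin λ, sin φ).
The central angle between the endpoints is δ = arccos(p₁·p₂) ≈ 1.926 rad (110.3°).
Interpolate at f = 4/5 with slerp weights a = sin((1−f)δ)/sin δ ≈ 0.401, b = sin(fδ)/sin δ ≈ 1.066.
p = a·p₁ + b·p₂ ≈ (0.096, 0.278, 0.956); φ = arcsin(p_z) ≈ 72.93°, λ = atan2(p_y, p_x) ≈ 71.00°.

≈ 73°N, 71°E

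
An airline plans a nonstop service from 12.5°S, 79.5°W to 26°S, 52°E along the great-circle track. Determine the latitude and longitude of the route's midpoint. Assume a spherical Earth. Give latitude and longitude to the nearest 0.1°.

≈ 40.3°S, 19.0°W

Write both endpoints as unit vectors p₁, p₂ with components (cos φ cos λ, cos φ sin λ, sin φ).
The central angle between the endpoints is δ = arccos(p₁·p₂) ≈ 2.079 rad (119.1°).
Interpolate at f = 1/2 with slerp weights a = sin((1−f)δ)/sin δ ≈ 0.987, b = sin(fδ)/sin δ ≈ 0.987.
p = a·p₁ + b·p₂ ≈ (0.722, -0.248, -0.646); φ = arcsin(p_z) ≈ -40.25°, λ = atan2(p_y, p_x) ≈ -18.99°.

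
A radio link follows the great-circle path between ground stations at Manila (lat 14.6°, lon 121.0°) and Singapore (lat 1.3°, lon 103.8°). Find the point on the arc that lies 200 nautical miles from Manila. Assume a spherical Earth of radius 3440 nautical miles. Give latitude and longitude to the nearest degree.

Write both endpoints as unit vectors p₁, p₂ with components (cos φ cos λ, cos φ sin λ, sin φ).
The central angle between the endpoints is δ = arccos(p₁·p₂) ≈ 0.377 rad (21.6°). The total great-circle distance is δ·R ≈ 0.377 × 3440 ≈ 1296 nmi, so the target fraction is f = 200/1296 ≈ 0.154.
Interpolate at f ≈ 0.154 with slerp weights a = sin((1−f)δ)/sin δ ≈ 0.851, b = sin(fδ)/sin δ ≈ 0.158.
p = a·p₁ + b·p₂ ≈ (-0.462, 0.860, 0.218); φ = arcsin(p_z) ≈ 12.60°, λ = atan2(p_y, p_x) ≈ 118.26°.

≈ lat 13°, lon 118°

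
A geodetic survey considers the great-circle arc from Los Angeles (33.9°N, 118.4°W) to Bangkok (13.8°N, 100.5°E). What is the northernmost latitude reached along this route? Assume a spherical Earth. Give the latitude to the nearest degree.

The great circle lies in the plane with unit normal n̂ = (p₁ × p₂)/|p₁ × p₂|.
Here n̂_z ≈ -0.582; the vertex latitude is φ_max = arccos|n̂_z| ≈ 54.4°.
Check via Clairaut: cos φ_max = |cos φ₁| · sin C = cos(33.9°)·sin(44.5°) ≈ 0.582, again giving ≈ 54.4°.

≈ 54°N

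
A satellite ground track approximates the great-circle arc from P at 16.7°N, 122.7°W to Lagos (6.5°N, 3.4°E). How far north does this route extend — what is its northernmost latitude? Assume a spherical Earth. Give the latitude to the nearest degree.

≈ 25°N

The great circle lies in the plane with unit normal n̂ = (p₁ × p₂)/|p₁ × p₂|.
Here n̂_z ≈ +0.906; the vertex latitude is φ_max = arccos|n̂_z| ≈ 25.1°.
Check via Clairaut: cos φ_max = |cos φ₁| · sin C = cos(16.7°)·sin(71.0°) ≈ 0.906, again giving ≈ 25.1°.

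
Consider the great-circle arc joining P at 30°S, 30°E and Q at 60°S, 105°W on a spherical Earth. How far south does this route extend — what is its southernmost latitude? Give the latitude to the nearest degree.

≈ 72°S

The great circle lies in the plane with unit normal n̂ = (p₁ × p₂)/|p₁ × p₂|.
Here n̂_z ≈ -0.309; the vertex latitude is φ_max = arccos|n̂_z| ≈ 72.0°.
Check via Clairaut: cos φ_max = |cos φ₁| · sin C = cos(30.0°)·sin(159.1°) ≈ 0.309, again giving ≈ 72.0°.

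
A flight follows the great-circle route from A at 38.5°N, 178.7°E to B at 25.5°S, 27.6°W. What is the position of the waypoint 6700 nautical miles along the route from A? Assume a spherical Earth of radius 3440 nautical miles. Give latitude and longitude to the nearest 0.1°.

Write both endpoints as unit vectors p₁, p₂ with components (cos φ cos λ, cos φ sin λ, sin φ).
The central angle between the endpoints is δ = arccos(p₁·p₂) ≈ 2.693 rad (154.3°). The total great-circle distance is δ·R ≈ 2.693 × 3440 ≈ 9265 nmi, so the target fraction is f = 6700/9265 ≈ 0.723.
Interpolate at f ≈ 0.723 with slerp weights a = sin((1−f)δ)/sin δ ≈ 1.566, b = sin(fδ)/sin δ ≈ 2.146.
p = a·p₁ + b·p₂ ≈ (0.491, -0.870, 0.051); φ = arcsin(p_z) ≈ 2.92°, λ = atan2(p_y, p_x) ≈ -60.54°.

≈ 2.9°N, 60.5°W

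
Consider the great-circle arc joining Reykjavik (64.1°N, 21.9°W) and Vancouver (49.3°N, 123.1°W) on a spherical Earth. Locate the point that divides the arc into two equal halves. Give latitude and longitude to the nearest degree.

≈ (67°N, 86°W)

Write both endpoints as unit vectors p₁, p₂ with components (cos φ cos λ, cos φ sin λ, sin φ).
The central angle between the endpoints is δ = arccos(p₁·p₂) ≈ 0.894 rad (51.2°).
Interpolate at f = 1/2 with slerp weights a = sin((1−f)δ)/sin δ ≈ 0.554, b = sin(fδ)/sin δ ≈ 0.554.
p = a·p₁ + b·p₂ ≈ (0.027, -0.393, 0.919); φ = arcsin(p_z) ≈ 66.79°, λ = atan2(p_y, p_x) ≈ -86.03°.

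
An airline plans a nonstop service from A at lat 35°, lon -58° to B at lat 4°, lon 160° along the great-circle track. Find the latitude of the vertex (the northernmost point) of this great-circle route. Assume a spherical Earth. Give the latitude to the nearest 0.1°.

≈ 50.9°

The great circle lies in the plane with unit normal n̂ = (p₁ × p₂)/|p₁ × p₂|.
Here n̂_z ≈ -0.631; the vertex latitude is φ_max = arccos|n̂_z| ≈ 50.9°.
Check via Clairaut: cos φ_max = |cos φ₁| · sin C = cos(35.0°)·sin(50.4°) ≈ 0.631, again giving ≈ 50.9°.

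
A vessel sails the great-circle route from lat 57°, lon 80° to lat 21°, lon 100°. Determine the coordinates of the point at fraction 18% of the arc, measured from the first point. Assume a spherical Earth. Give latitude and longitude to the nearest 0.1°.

≈ lat 50.8°, lon 85.6°

Write both endpoints as unit vectors p₁, p₂ with components (cos φ cos λ, cos φ sin λ, sin φ).
The central angle between the endpoints is δ = arccos(p₁·p₂) ≈ 0.679 rad (38.9°).
Interpolate at f = 0.18 with slerp weights a = sin((1−f)δ)/sin δ ≈ 0.841, b = sin(fδ)/sin δ ≈ 0.194.
p = a·p₁ + b·p₂ ≈ (0.048, 0.630, 0.775); φ = arcsin(p_z) ≈ 50.83°, λ = atan2(p_y, p_x) ≈ 85.63°.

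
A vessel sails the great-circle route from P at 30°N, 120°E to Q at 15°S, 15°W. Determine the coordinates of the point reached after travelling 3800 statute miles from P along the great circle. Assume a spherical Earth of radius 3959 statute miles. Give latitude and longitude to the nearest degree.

≈ 24°N, 58°E

Write both endpoints as unit vectors p₁, p₂ with components (cos φ cos λ, cos φ sin λ, sin φ).
The central angle between the endpoints is δ = arccos(p₁·p₂) ≈ 2.376 rad (136.1°). The total great-circle distance is δ·R ≈ 2.376 × 3959 ≈ 9406 mi, so the target fraction is f = 3800/9406 ≈ 0.404.
Interpolate at f ≈ 0.404 with slerp weights a = sin((1−f)δ)/sin δ ≈ 1.426, b = sin(fδ)/sin δ ≈ 1.182.
p = a·p₁ + b·p₂ ≈ (0.485, 0.774, 0.407); φ = arcsin(p_z) ≈ 24.01°, λ = atan2(p_y, p_x) ≈ 57.90°.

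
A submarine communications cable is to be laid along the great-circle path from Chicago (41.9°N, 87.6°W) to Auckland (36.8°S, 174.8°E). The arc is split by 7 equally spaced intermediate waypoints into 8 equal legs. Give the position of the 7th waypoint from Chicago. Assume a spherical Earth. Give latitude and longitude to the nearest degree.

≈ (28°S, 171°W)

Write both endpoints as unit vectors p₁, p₂ with components (cos φ cos λ, cos φ sin λ, sin φ).
The central angle between the endpoints is δ = arccos(p₁·p₂) ≈ 2.070 rad (118.6°).
Interpolate at f = 7/8 with slerp weights a = sin((1−f)δ)/sin δ ≈ 0.291, b = sin(fδ)/sin δ ≈ 1.106.
p = a·p₁ + b·p₂ ≈ (-0.873, -0.136, -0.468); φ = arcsin(p_z) ≈ -27.91°, λ = atan2(p_y, p_x) ≈ -171.12°.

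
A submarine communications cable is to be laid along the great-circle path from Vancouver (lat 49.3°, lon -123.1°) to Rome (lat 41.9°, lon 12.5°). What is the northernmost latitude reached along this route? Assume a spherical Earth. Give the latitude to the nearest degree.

≈ 70°

The great circle lies in the plane with unit normal n̂ = (p₁ × p₂)/|p₁ × p₂|.
Here n̂_z ≈ +0.344; the vertex latitude is φ_max = arccos|n̂_z| ≈ 69.9°.
Check via Clairaut: cos φ_max = |cos φ₁| · sin C = cos(49.3°)·sin(31.8°) ≈ 0.344, again giving ≈ 69.9°.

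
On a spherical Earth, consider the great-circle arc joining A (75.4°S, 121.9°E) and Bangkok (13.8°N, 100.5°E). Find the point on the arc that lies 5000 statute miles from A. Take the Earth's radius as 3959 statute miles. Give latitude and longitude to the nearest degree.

≈ (4°S, 102°E)

Write both endpoints as unit vectors p₁, p₂ with components (cos φ cos λ, cos φ sin λ, sin φ).
The central angle between the endpoints is δ = arccos(p₁·p₂) ≈ 1.574 rad (90.2°). The total great-circle distance is δ·R ≈ 1.574 × 3959 ≈ 6230 mi, so the target fraction is f = 5000/6230 ≈ 0.803.
Interpolate at f ≈ 0.803 with slerp weights a = sin((1−f)δ)/sin δ ≈ 0.306, b = sin(fδ)/sin δ ≈ 0.953.
p = a·p₁ + b·p₂ ≈ (-0.209, 0.975, -0.069); φ = arcsin(p_z) ≈ -3.93°, λ = atan2(p_y, p_x) ≈ 102.12°.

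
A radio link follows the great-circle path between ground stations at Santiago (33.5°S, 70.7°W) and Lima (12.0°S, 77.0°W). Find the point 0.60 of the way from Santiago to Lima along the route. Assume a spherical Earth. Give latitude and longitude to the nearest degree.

≈ 21°S, 75°W

Convert each endpoint to a unit vector on the sphere (x = cos φ cos λ, y = cos φ sin λ, z = sin φ).
The central angle between the endpoints is δ = arccos(p₁·p₂) ≈ 0.388 rad (22.3°).
Interpolate at f = 0.60 with slerp weights a = sin((1−f)δ)/sin δ ≈ 0.409, b = sin(fδ)/sin δ ≈ 0.610.
p = a·p₁ + b·p₂ ≈ (0.247, -0.903, -0.352); φ = arcsin(p_z) ≈ -20.63°, λ = atan2(p_y, p_x) ≈ -74.71°.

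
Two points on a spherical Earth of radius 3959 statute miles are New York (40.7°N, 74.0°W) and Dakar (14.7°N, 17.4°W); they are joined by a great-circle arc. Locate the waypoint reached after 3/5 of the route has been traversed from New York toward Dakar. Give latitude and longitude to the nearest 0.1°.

≈ 27.9°N, 36.5°W

From cos δ = sin φ₁ sin φ₂ + cos φ₁ cos φ₂ cos Δλ, the central angle is δ ≈ 0.965 rad (55.3°).
Interpolate at f = 3/5 with slerp weights a = sin((1−f)δ)/sin δ ≈ 0.458, b = sin(fδ)/sin δ ≈ 0.666.
p = a·p₁ + b·p₂ ≈ (0.710, -0.526, 0.468); φ = arcsin(p_z) ≈ 27.88°, λ = atan2(p_y, p_x) ≈ -36.55°.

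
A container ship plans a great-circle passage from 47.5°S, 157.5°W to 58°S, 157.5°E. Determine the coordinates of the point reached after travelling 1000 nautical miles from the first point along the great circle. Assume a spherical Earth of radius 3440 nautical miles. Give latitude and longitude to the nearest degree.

Convert each endpoint to a unit vector on the sphere (x = cos φ cos λ, y = cos φ sin λ, z = sin φ).
The central angle between the endpoints is δ = arccos(p₁·p₂) ≈ 0.498 rad (28.6°). The total great-circle distance is δ·R ≈ 0.498 × 3440 ≈ 1714 nmi, so the target fraction is f = 1000/1714 ≈ 0.583.
Interpolate at f ≈ 0.583 with slerp weights a = sin((1−f)δ)/sin δ ≈ 0.431, b = sin(fδ)/sin δ ≈ 0.600.
p = a·p₁ + b·p₂ ≈ (-0.563, 0.010, -0.827); φ = arcsin(p_z) ≈ -55.75°, λ = atan2(p_y, p_x) ≈ 178.97°.

≈ 56°S, 179°E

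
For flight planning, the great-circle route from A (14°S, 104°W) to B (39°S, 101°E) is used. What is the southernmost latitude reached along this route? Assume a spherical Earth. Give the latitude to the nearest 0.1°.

The great circle lies in the plane with unit normal n̂ = (p₁ × p₂)/|p₁ × p₂|.
Here n̂_z ≈ -0.376; the vertex latitude is φ_max = arccos|n̂_z| ≈ 67.9°.
Check via Clairaut: cos φ_max = |cos φ₁| · sin C = cos(14.0°)·sin(157.2°) ≈ 0.376, again giving ≈ 67.9°.

≈ 67.9°S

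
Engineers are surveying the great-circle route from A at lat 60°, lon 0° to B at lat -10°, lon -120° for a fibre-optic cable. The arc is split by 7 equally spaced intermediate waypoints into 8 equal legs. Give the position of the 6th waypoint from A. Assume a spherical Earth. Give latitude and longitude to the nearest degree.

≈ lat 15°, lon -107°

The haversine formula gives a central angle δ ≈ 1.979 rad (113.4°) between the endpoints.
Interpolate at f = 6/8 with slerp weights a = sin((1−f)δ)/sin δ ≈ 0.517, b = sin(fδ)/sin δ ≈ 1.085.
p = a·p₁ + b·p₂ ≈ (-0.276, -0.926, 0.259); φ = arcsin(p_z) ≈ 15.03°, λ = atan2(p_y, p_x) ≈ -106.59°.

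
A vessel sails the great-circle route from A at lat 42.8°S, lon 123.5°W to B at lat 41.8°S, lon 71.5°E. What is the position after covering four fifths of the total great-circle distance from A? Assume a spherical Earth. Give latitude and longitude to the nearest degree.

The haversine formula gives a central angle δ ≈ 1.646 rad (94.3°) between the endpoints.
Interpolate at f = 4/5 with slerp weights a = sin((1−f)δ)/sin δ ≈ 0.324, b = sin(fδ)/sin δ ≈ 0.971.
p = a·p₁ + b·p₂ ≈ (0.098, 0.488, -0.867); φ = arcsin(p_z) ≈ -60.15°, λ = atan2(p_y, p_x) ≈ 78.61°.

≈ lat 60°S, lon 79°E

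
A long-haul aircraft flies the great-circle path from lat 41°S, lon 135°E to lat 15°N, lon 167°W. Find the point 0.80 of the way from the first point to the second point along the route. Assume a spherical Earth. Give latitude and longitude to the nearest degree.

Write both endpoints as unit vectors p₁, p₂ with components (cos φ cos λ, cos φ sin λ, sin φ).
The central angle between the endpoints is δ = arccos(p₁·p₂) ≈ 1.353 rad (77.5°).
Interpolate at f = 0.80 with slerp weights a = sin((1−f)δ)/sin δ ≈ 0.274, b = sin(fδ)/sin δ ≈ 0.904.
p = a·p₁ + b·p₂ ≈ (-0.997, -0.050, 0.054); φ = arcsin(p_z) ≈ 3.12°, λ = atan2(p_y, p_x) ≈ -177.10°.

≈ lat 3°N, lon 177°W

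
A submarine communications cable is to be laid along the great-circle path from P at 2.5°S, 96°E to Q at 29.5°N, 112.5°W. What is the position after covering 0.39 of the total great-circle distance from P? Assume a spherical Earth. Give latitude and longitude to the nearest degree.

≈ 36°N, 139°E

Write both endpoints as unit vectors p₁, p₂ with components (cos φ cos λ, cos φ sin λ, sin φ).
The central angle between the endpoints is δ = arccos(p₁·p₂) ≈ 2.475 rad (141.8°).
Interpolate at f = 0.39 with slerp weights a = sin((1−f)δ)/sin δ ≈ 1.613, b = sin(fδ)/sin δ ≈ 1.329.
p = a·p₁ + b·p₂ ≈ (-0.611, 0.534, 0.584); φ = arcsin(p_z) ≈ 35.73°, λ = atan2(p_y, p_x) ≈ 138.82°.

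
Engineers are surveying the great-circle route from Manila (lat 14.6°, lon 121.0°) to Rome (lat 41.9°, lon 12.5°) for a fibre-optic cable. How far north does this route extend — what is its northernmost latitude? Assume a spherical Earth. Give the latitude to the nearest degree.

≈ 47°

The great circle lies in the plane with unit normal n̂ = (p₁ × p₂)/|p₁ × p₂|.
Here n̂_z ≈ -0.684; the vertex latitude is φ_max = arccos|n̂_z| ≈ 46.8°.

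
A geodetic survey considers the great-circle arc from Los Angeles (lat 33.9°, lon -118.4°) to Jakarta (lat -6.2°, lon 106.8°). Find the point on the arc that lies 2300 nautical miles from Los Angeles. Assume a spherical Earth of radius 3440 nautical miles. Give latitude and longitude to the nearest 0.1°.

≈ lat 39.8°, lon -166.3°

Write both endpoints as unit vectors p₁, p₂ with components (cos φ cos λ, cos φ sin λ, sin φ).
The central angle between the endpoints is δ = arccos(p₁·p₂) ≈ 2.267 rad (129.9°). The total great-circle distance is δ·R ≈ 2.267 × 3440 ≈ 7800 nmi, so the target fraction is f = 2300/7800 ≈ 0.295.
Interpolate at f ≈ 0.295 with slerp weights a = sin((1−f)δ)/sin δ ≈ 1.303, b = sin(fδ)/sin δ ≈ 0.808.
p = a·p₁ + b·p₂ ≈ (-0.747, -0.182, 0.640); φ = arcsin(p_z) ≈ 39.76°, λ = atan2(p_y, p_x) ≈ -166.28°.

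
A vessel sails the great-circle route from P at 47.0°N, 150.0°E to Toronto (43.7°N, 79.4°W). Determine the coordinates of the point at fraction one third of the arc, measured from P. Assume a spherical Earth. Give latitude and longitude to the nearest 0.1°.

Convert each endpoint to a unit vector on the sphere (x = cos φ cos λ, y = cos φ sin λ, z = sin φ).
The central angle between the endpoints is δ = arccos(p₁·p₂) ≈ 1.385 rad (79.4°).
Interpolate at f = 1/3 with slerp weights a = sin((1−f)δ)/sin δ ≈ 0.812, b = sin(fδ)/sin δ ≈ 0.453.
p = a·p₁ + b·p₂ ≈ (-0.419, -0.045, 0.907); φ = arcsin(p_z) ≈ 65.07°, λ = atan2(p_y, p_x) ≈ -173.82°.

≈ 65.1°N, 173.8°W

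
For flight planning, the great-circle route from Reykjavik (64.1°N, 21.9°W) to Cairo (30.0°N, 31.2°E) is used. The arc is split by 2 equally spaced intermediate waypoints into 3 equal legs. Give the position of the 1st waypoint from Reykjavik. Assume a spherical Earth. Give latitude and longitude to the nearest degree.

Convert each endpoint to a unit vector on the sphere (x = cos φ cos λ, y = cos φ sin λ, z = sin φ).
The central angle between the endpoints is δ = arccos(p₁·p₂) ≈ 0.827 rad (47.4°).
Interpolate at f = 1/3 with slerp weights a = sin((1−f)δ)/sin δ ≈ 0.712, b = sin(fδ)/sin δ ≈ 0.370.
p = a·p₁ + b·p₂ ≈ (0.562, 0.050, 0.825); φ = arcsin(p_z) ≈ 55.62°, λ = atan2(p_y, p_x) ≈ 5.08°.

≈ 56°N, 5°E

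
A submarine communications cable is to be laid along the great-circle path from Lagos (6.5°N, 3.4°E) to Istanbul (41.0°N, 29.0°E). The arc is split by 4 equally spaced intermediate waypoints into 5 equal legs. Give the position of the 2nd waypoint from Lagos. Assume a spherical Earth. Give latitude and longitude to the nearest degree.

≈ 21°N, 12°E

The haversine formula gives a central angle δ ≈ 0.722 rad (41.4°) between the endpoints.
Interpolate at f = 2/5 with slerp weights a = sin((1−f)δ)/sin δ ≈ 0.635, b = sin(fδ)/sin δ ≈ 0.431.
p = a·p₁ + b·p₂ ≈ (0.914, 0.195, 0.355); φ = arcsin(p_z) ≈ 20.77°, λ = atan2(p_y, p_x) ≈ 12.04°.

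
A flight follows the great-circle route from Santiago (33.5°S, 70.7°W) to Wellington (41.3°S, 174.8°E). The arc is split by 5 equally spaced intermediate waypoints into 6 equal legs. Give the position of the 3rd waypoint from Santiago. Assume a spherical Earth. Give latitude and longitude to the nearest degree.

Convert each endpoint to a unit vector on the sphere (x = cos φ cos λ, y = cos φ sin λ, z = sin φ).
The central angle between the endpoints is δ = arccos(p₁·p₂) ≈ 1.466 rad (84.0°).
Interpolate at f = 3/6 with slerp weights a = sin((1−f)δ)/sin δ ≈ 0.673, b = sin(fδ)/sin δ ≈ 0.673.
p = a·p₁ + b·p₂ ≈ (-0.318, -0.484, -0.815); φ = arcsin(p_z) ≈ -54.63°, λ = atan2(p_y, p_x) ≈ -123.32°.

≈ 55°S, 123°W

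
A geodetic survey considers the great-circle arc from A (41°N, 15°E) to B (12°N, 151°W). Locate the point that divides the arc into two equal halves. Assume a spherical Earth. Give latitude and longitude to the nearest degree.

The haversine formula gives a central angle δ ≈ 2.189 rad (125.4°) between the endpoints.
Interpolate at f = 1/2 with slerp weights a = sin((1−f)δ)/sin δ ≈ 1.091, b = sin(fδ)/sin δ ≈ 1.091.
p = a·p₁ + b·p₂ ≈ (-0.138, -0.304, 0.943); φ = arcsin(p_z) ≈ 70.48°, λ = atan2(p_y, p_x) ≈ -114.40°.

≈ (70°N, 114°W)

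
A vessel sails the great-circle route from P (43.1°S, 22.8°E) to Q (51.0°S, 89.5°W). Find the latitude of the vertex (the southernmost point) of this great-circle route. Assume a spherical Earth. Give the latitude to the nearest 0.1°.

≈ 62.9°S

The great circle lies in the plane with unit normal n̂ = (p₁ × p₂)/|p₁ × p₂|.
Here n̂_z ≈ -0.455; the vertex latitude is φ_max = arccos|n̂_z| ≈ 62.9°.
Check via Clairaut: cos φ_max = |cos φ₁| · sin C = cos(43.1°)·sin(141.4°) ≈ 0.455, again giving ≈ 62.9°.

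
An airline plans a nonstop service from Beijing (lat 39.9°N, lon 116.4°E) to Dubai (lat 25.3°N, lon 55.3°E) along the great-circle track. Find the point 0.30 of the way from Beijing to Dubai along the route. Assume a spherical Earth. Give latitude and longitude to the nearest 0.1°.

≈ lat 39.0°N, lon 96.0°E

The haversine formula gives a central angle δ ≈ 0.916 rad (52.5°) between the endpoints.
Interpolate at f = 0.30 with slerp weights a = sin((1−f)δ)/sin δ ≈ 0.754, b = sin(fδ)/sin δ ≈ 0.342.
p = a·p₁ + b·p₂ ≈ (-0.081, 0.772, 0.630); φ = arcsin(p_z) ≈ 39.04°, λ = atan2(p_y, p_x) ≈ 96.00°.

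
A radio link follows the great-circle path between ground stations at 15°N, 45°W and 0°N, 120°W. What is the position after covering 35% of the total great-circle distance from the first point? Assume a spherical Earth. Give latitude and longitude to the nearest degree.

From cos δ = sin φ₁ sin φ₂ + cos φ₁ cos φ₂ cos Δλ, the central angle is δ ≈ 1.318 rad (75.5°).
Interpolate at f = 0.35 with slerp weights a = sin((1−f)δ)/sin δ ≈ 0.781, b = sin(fδ)/sin δ ≈ 0.460.
p = a·p₁ + b·p₂ ≈ (0.303, -0.931, 0.202); φ = arcsin(p_z) ≈ 11.65°, λ = atan2(p_y, p_x) ≈ -71.96°.

≈ 12°N, 72°W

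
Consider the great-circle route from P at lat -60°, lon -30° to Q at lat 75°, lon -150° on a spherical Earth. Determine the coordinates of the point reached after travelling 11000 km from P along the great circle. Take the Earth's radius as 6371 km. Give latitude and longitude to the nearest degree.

Convert each endpoint to a unit vector on the sphere (x = cos φ cos λ, y = cos φ sin λ, z = sin φ).
The central angle between the endpoints is δ = arccos(p₁·p₂) ≈ 2.693 rad (154.3°). The total great-circle distance is δ·R ≈ 2.693 × 6371 ≈ 17159 km, so the target fraction is f = 11000/17159 ≈ 0.641.
Interpolate at f ≈ 0.641 with slerp weights a = sin((1−f)δ)/sin δ ≈ 1.899, b = sin(fδ)/sin δ ≈ 2.280.
p = a·p₁ + b·p₂ ≈ (0.311, -0.770, 0.557); φ = arcsin(p_z) ≈ 33.86°, λ = atan2(p_y, p_x) ≈ -67.97°.

≈ lat 34°, lon -68°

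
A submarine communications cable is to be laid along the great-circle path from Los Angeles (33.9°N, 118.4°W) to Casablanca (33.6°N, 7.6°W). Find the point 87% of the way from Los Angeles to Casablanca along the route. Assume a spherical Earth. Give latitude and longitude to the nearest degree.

≈ 40°N, 19°W

From cos δ = sin φ₁ sin φ₂ + cos φ₁ cos φ₂ cos Δλ, the central angle is δ ≈ 1.508 rad (86.4°).
Interpolate at f = 0.87 with slerp weights a = sin((1−f)δ)/sin δ ≈ 0.195, b = sin(fδ)/sin δ ≈ 0.969.
p = a·p₁ + b·p₂ ≈ (0.723, -0.249, 0.645); φ = arcsin(p_z) ≈ 40.15°, λ = atan2(p_y, p_x) ≈ -19.02°.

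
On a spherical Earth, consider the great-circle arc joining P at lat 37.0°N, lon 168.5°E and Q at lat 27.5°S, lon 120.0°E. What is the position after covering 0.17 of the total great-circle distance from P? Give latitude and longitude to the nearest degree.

≈ lat 27°N, lon 158°E

Convert each endpoint to a unit vector on the sphere (x = cos φ cos λ, y = cos φ sin λ, z = sin φ).
The central angle between the endpoints is δ = arccos(p₁·p₂) ≈ 1.378 rad (79.0°).
Interpolate at f = 0.17 with slerp weights a = sin((1−f)δ)/sin δ ≈ 0.927, b = sin(fδ)/sin δ ≈ 0.237.
p = a·p₁ + b·p₂ ≈ (-0.831, 0.329, 0.449); φ = arcsin(p_z) ≈ 26.67°, λ = atan2(p_y, p_x) ≈ 158.37°.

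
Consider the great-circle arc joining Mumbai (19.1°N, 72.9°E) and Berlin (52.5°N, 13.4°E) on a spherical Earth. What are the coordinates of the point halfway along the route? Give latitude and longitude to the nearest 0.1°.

Convert each endpoint to a unit vector on the sphere (x = cos φ cos λ, y = cos φ sin λ, z = sin φ).
The central angle between the endpoints is δ = arccos(p₁·p₂) ≈ 0.987 rad (56.5°).
Interpolate at f = 1/2 with slerp weights a = sin((1−f)δ)/sin δ ≈ 0.568, b = sin(fδ)/sin δ ≈ 0.568.
p = a·p₁ + b·p₂ ≈ (0.494, 0.593, 0.636); φ = arcsin(p_z) ≈ 39.50°, λ = atan2(p_y, p_x) ≈ 50.20°.

≈ (39.5°N, 50.2°E)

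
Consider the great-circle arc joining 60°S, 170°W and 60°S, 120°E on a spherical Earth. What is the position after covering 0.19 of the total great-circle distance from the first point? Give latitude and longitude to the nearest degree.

≈ 63°S, 178°E

The haversine formula gives a central angle δ ≈ 0.582 rad (33.3°) between the endpoints.
Interpolate at f = 0.19 with slerp weights a = sin((1−f)δ)/sin δ ≈ 0.826, b = sin(fδ)/sin δ ≈ 0.201.
p = a·p₁ + b·p₂ ≈ (-0.457, 0.015, -0.889); φ = arcsin(p_z) ≈ -62.79°, λ = atan2(p_y, p_x) ≈ 178.10°.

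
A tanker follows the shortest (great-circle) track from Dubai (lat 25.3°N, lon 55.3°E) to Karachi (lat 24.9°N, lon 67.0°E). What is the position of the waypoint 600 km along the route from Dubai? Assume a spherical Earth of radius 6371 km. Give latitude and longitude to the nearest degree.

Convert each endpoint to a unit vector on the sphere (x = cos φ cos λ, y = cos φ sin λ, z = sin φ).
The central angle between the endpoints is δ = arccos(p₁·p₂) ≈ 0.185 rad (10.6°). The total great-circle distance is δ·R ≈ 0.185 × 6371 ≈ 1179 km, so the target fraction is f = 600/1179 ≈ 0.509.
Interpolate at f ≈ 0.509 with slerp weights a = sin((1−f)δ)/sin δ ≈ 0.493, b = sin(fδ)/sin δ ≈ 0.511.
p = a·p₁ + b·p₂ ≈ (0.435, 0.793, 0.426); φ = arcsin(p_z) ≈ 25.21°, λ = atan2(p_y, p_x) ≈ 61.27°.

≈ lat 25°N, lon 61°E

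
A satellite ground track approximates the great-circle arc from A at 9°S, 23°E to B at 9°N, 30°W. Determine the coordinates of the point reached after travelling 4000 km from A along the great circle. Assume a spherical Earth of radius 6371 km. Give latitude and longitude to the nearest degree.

Write both endpoints as unit vectors p₁, p₂ with components (cos φ cos λ, cos φ sin λ, sin φ).
The central angle between the endpoints is δ = arccos(p₁·p₂) ≈ 0.973 rad (55.8°). The total great-circle distance is δ·R ≈ 0.973 × 6371 ≈ 6201 km, so the target fraction is f = 4000/6201 ≈ 0.645.
Interpolate at f ≈ 0.645 with slerp weights a = sin((1−f)δ)/sin δ ≈ 0.410, b = sin(fδ)/sin δ ≈ 0.711.
p = a·p₁ + b·p₂ ≈ (0.980, -0.193, 0.047); φ = arcsin(p_z) ≈ 2.70°, λ = atan2(p_y, p_x) ≈ -11.13°.

≈ 3°N, 11°W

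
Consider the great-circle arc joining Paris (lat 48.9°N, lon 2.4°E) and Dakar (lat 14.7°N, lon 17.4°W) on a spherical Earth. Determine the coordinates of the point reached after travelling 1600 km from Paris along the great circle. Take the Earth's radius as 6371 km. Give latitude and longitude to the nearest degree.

≈ lat 36°N, lon 7°W

Write both endpoints as unit vectors p₁, p₂ with components (cos φ cos λ, cos φ sin λ, sin φ).
The central angle between the endpoints is δ = arccos(p₁·p₂) ≈ 0.661 rad (37.9°). The total great-circle distance is δ·R ≈ 0.661 × 6371 ≈ 4210 km, so the target fraction is f = 1600/4210 ≈ 0.380.
Interpolate at f ≈ 0.380 with slerp weights a = sin((1−f)δ)/sin δ ≈ 0.649, b = sin(fδ)/sin δ ≈ 0.405.
p = a·p₁ + b·p₂ ≈ (0.800, -0.099, 0.592); φ = arcsin(p_z) ≈ 36.28°, λ = atan2(p_y, p_x) ≈ -7.07°.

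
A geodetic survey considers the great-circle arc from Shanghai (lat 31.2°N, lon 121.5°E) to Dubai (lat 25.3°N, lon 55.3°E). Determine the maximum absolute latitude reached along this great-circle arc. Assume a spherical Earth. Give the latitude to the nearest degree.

≈ 33°N

The great circle lies in the plane with unit normal n̂ = (p₁ × p₂)/|p₁ × p₂|.
Here n̂_z ≈ -0.837; the vertex latitude is φ_max = arccos|n̂_z| ≈ 33.2°.
Check via Clairaut: cos φ_max = |cos φ₁| · sin C = cos(31.2°)·sin(78.0°) ≈ 0.837, again giving ≈ 33.2°.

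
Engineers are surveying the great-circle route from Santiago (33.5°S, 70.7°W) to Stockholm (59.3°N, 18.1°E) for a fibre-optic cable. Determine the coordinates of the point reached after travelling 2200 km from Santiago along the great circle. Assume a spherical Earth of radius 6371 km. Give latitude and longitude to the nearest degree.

≈ 17°S, 59°W

The haversine formula gives a central angle δ ≈ 2.055 rad (117.8°) between the endpoints. The total great-circle distance is δ·R ≈ 2.055 × 6371 ≈ 13094 km, so the target fraction is f = 2200/13094 ≈ 0.168.
Interpolate at f ≈ 0.168 with slerp weights a = sin((1−f)δ)/sin δ ≈ 1.119, b = sin(fδ)/sin δ ≈ 0.382.
p = a·p₁ + b·p₂ ≈ (0.494, -0.820, -0.289); φ = arcsin(p_z) ≈ -16.78°, λ = atan2(p_y, p_x) ≈ -58.93°.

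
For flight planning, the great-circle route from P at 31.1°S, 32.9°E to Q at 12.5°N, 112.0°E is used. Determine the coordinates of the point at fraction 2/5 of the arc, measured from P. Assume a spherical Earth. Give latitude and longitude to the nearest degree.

The haversine formula gives a central angle δ ≈ 1.524 rad (87.3°) between the endpoints.
Interpolate at f = 2/5 with slerp weights a = sin((1−f)δ)/sin δ ≈ 0.793, b = sin(fδ)/sin δ ≈ 0.573.
p = a·p₁ + b·p₂ ≈ (0.361, 0.888, -0.286); φ = arcsin(p_z) ≈ -16.60°, λ = atan2(p_y, p_x) ≈ 67.90°.

≈ 17°S, 68°E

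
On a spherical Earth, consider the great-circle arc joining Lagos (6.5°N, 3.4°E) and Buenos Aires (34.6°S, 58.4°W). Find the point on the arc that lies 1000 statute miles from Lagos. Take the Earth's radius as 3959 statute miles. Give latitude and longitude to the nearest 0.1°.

≈ (2.9°S, 7.7°W)

Convert each endpoint to a unit vector on the sphere (x = cos φ cos λ, y = cos φ sin λ, z = sin φ).
The central angle between the endpoints is δ = arccos(p₁·p₂) ≈ 1.243 rad (71.2°). The total great-circle distance is δ·R ≈ 1.243 × 3959 ≈ 4920 mi, so the target fraction is f = 1000/4920 ≈ 0.203.
Interpolate at f ≈ 0.203 with slerp weights a = sin((1−f)δ)/sin δ ≈ 0.883, b = sin(fδ)/sin δ ≈ 0.264.
p = a·p₁ + b·p₂ ≈ (0.990, -0.133, -0.050); φ = arcsin(p_z) ≈ -2.86°, λ = atan2(p_y, p_x) ≈ -7.65°.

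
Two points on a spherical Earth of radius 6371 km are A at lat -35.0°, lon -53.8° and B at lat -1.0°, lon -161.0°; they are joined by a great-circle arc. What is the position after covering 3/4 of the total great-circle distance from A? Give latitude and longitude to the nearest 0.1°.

≈ lat -15.9°, lon -139.6°

Write both endpoints as unit vectors p₁, p₂ with components (cos φ cos λ, cos φ sin λ, sin φ).
The central angle between the endpoints is δ = arccos(p₁·p₂) ≈ 1.805 rad (103.4°).
Interpolate at f = 3/4 with slerp weights a = sin((1−f)δ)/sin δ ≈ 0.448, b = sin(fδ)/sin δ ≈ 1.004.
p = a·p₁ + b·p₂ ≈ (-0.732, -0.623, -0.275); φ = arcsin(p_z) ≈ -15.94°, λ = atan2(p_y, p_x) ≈ -139.60°.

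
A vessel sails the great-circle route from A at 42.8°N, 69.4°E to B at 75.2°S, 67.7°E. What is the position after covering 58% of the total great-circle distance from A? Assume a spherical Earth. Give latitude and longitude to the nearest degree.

≈ 26°S, 69°E

Write both endpoints as unit vectors p₁, p₂ with components (cos φ cos λ, cos φ sin λ, sin φ).
The central angle between the endpoints is δ = arccos(p₁·p₂) ≈ 2.060 rad (118.0°).
Interpolate at f = 0.58 with slerp weights a = sin((1−f)δ)/sin δ ≈ 0.862, b = sin(fδ)/sin δ ≈ 1.053.
p = a·p₁ + b·p₂ ≈ (0.325, 0.841, -0.433); φ = arcsin(p_z) ≈ -25.64°, λ = atan2(p_y, p_x) ≈ 68.89°.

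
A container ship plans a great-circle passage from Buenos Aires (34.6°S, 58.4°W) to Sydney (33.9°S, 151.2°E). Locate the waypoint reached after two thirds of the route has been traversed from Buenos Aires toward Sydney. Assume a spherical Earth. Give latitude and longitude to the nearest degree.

Write both endpoints as unit vectors p₁, p₂ with components (cos φ cos λ, cos φ sin λ, sin φ).
The central angle between the endpoints is δ = arccos(p₁·p₂) ≈ 1.852 rad (106.1°).
Interpolate at f = 2/3 with slerp weights a = sin((1−f)δ)/sin δ ≈ 0.602, b = sin(fδ)/sin δ ≈ 0.983.
p = a·p₁ + b·p₂ ≈ (-0.455, -0.029, -0.890); φ = arcsin(p_z) ≈ -62.89°, λ = atan2(p_y, p_x) ≈ -176.29°.

≈ (63°S, 176°W)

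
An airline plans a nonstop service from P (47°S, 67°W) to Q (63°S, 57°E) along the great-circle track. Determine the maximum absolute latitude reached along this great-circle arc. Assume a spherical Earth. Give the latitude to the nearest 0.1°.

≈ 73.0°S

The great circle lies in the plane with unit normal n̂ = (p₁ × p₂)/|p₁ × p₂|.
Here n̂_z ≈ +0.292; the vertex latitude is φ_max = arccos|n̂_z| ≈ 73.0°.
Check via Clairaut: cos φ_max = |cos φ₁| · sin C = cos(47.0°)·sin(154.6°) ≈ 0.292, again giving ≈ 73.0°.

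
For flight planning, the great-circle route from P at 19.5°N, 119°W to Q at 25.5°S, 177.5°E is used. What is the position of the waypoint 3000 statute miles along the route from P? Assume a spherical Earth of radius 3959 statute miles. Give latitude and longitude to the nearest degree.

≈ 7°S, 154°W

From cos δ = sin φ₁ sin φ₂ + cos φ₁ cos φ₂ cos Δλ, the central angle is δ ≈ 1.333 rad (76.4°). The total great-circle distance is δ·R ≈ 1.333 × 3959 ≈ 5276 mi, so the target fraction is f = 3000/5276 ≈ 0.569.
Interpolate at f ≈ 0.569 with slerp weights a = sin((1−f)δ)/sin δ ≈ 0.560, b = sin(fδ)/sin δ ≈ 0.707.
p = a·p₁ + b·p₂ ≈ (-0.893, -0.433, -0.118); φ = arcsin(p_z) ≈ -6.76°, λ = atan2(p_y, p_x) ≈ -154.12°.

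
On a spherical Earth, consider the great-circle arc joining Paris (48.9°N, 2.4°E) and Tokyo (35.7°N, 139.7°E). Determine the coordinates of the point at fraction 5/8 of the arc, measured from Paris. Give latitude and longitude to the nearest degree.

≈ 62°N, 109°E

From cos δ = sin φ₁ sin φ₂ + cos φ₁ cos φ₂ cos Δλ, the central angle is δ ≈ 1.523 rad (87.3°).
Interpolate at f = 5/8 with slerp weights a = sin((1−f)δ)/sin δ ≈ 0.541, b = sin(fδ)/sin δ ≈ 0.816.
p = a·p₁ + b·p₂ ≈ (-0.150, 0.443, 0.884); φ = arcsin(p_z) ≈ 62.11°, λ = atan2(p_y, p_x) ≈ 108.65°.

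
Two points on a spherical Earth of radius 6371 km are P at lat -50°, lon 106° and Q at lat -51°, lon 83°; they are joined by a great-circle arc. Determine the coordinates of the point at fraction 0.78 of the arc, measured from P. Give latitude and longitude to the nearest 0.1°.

From cos δ = sin φ₁ sin φ₂ + cos φ₁ cos φ₂ cos Δλ, the central angle is δ ≈ 0.255 rad (14.6°).
Interpolate at f = 0.78 with slerp weights a = sin((1−f)δ)/sin δ ≈ 0.222, b = sin(fδ)/sin δ ≈ 0.783.
p = a·p₁ + b·p₂ ≈ (0.021, 0.627, -0.779); φ = arcsin(p_z) ≈ -51.17°, λ = atan2(p_y, p_x) ≈ 88.11°.

≈ lat -51.2°, lon 88.1°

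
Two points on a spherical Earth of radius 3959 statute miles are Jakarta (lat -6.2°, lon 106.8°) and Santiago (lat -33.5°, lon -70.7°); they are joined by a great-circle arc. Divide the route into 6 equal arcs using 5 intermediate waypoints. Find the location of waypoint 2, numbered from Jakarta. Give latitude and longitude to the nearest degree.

Convert each endpoint to a unit vector on the sphere (x = cos φ cos λ, y = cos φ sin λ, z = sin φ).
The central angle between the endpoints is δ = arccos(p₁·p₂) ≈ 2.447 rad (140.2°).
Interpolate at f = 2/6 with slerp weights a = sin((1−f)δ)/sin δ ≈ 1.560, b = sin(fδ)/sin δ ≈ 1.138.
p = a·p₁ + b·p₂ ≈ (-0.135, 0.589, -0.797); φ = arcsin(p_z) ≈ -52.83°, λ = atan2(p_y, p_x) ≈ 102.87°.

≈ lat -53°, lon 103°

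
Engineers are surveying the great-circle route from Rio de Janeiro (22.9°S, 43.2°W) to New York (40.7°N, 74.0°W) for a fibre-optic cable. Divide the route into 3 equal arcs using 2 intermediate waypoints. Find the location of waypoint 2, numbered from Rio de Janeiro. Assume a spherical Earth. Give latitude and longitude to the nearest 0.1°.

Convert each endpoint to a unit vector on the sphere (x = cos φ cos λ, y = cos φ sin λ, z = sin φ).
The central angle between the endpoints is δ = arccos(p₁·p₂) ≈ 1.217 rad (69.7°).
Interpolate at f = 2/3 with slerp weights a = sin((1−f)δ)/sin δ ≈ 0.421, b = sin(fδ)/sin δ ≈ 0.773.
p = a·p₁ + b·p₂ ≈ (0.444, -0.829, 0.340); φ = arcsin(p_z) ≈ 19.90°, λ = atan2(p_y, p_x) ≈ -61.81°.

≈ 19.9°N, 61.8°W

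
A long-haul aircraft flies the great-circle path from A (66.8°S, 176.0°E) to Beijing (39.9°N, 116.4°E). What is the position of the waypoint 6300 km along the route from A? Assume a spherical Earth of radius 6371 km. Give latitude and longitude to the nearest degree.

Write both endpoints as unit vectors p₁, p₂ with components (cos φ cos λ, cos φ sin λ, sin φ).
The central angle between the endpoints is δ = arccos(p₁·p₂) ≈ 2.023 rad (115.9°). The total great-circle distance is δ·R ≈ 2.023 × 6371 ≈ 12886 km, so the target fraction is f = 6300/12886 ≈ 0.489.
Interpolate at f ≈ 0.489 with slerp weights a = sin((1−f)δ)/sin δ ≈ 0.955, b = sin(fδ)/sin δ ≈ 0.929.
p = a·p₁ + b·p₂ ≈ (-0.692, 0.664, -0.282); φ = arcsin(p_z) ≈ -16.39°, λ = atan2(p_y, p_x) ≈ 136.17°.

≈ (16°S, 136°E)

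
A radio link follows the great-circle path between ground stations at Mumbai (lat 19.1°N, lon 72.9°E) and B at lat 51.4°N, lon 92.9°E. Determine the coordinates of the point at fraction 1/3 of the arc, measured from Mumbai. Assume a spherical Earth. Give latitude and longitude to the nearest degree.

Write both endpoints as unit vectors p₁, p₂ with components (cos φ cos λ, cos φ sin λ, sin φ).
The central angle between the endpoints is δ = arccos(p₁·p₂) ≈ 0.627 rad (35.9°).
Interpolate at f = 1/3 with slerp weights a = sin((1−f)δ)/sin δ ≈ 0.692, b = sin(fδ)/sin δ ≈ 0.354.
p = a·p₁ + b·p₂ ≈ (0.181, 0.845, 0.503); φ = arcsin(p_z) ≈ 30.18°, λ = atan2(p_y, p_x) ≈ 77.91°.

≈ lat 30°N, lon 78°E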